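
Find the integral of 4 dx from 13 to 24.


The integral of a constant k over [a, b] equals k * (b - a).
integral from 13 to 24 of 4 dx
= 4 * (24 - 13)
= 4 * 11
= 44

44


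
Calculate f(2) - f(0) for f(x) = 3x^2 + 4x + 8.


Net change = f(b) - f(a)
f(x) = 3x^2 + 4x + 8
Compute f(2):
f(2) = 3 * 2^2 + 4 * 2 + 8
= 12 + 8 + 8
= 28
Compute f(0):
f(0) = 3 * 0^2 + 4 * 0 + 8
= 0 + 0 + 8
= 8
Net change = 28 - 8 = 20

20


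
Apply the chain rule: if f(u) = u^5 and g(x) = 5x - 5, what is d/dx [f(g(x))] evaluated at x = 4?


Using the chain rule: (f(g(x)))' = f'(g(x)) * g'(x)
First, find g(4):
g(4) = 5 * 4 - 5 = 15
Next, f'(u) = 5u^4
And g'(x) = 5
So f'(g(4)) * g'(4)
= 5 * 15^4 * 5
= 5 * 50625 * 5
= 1265625

1265625


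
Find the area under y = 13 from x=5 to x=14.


The area under a constant function y = 13 is a rectangle.
Width = 14 - 5 = 9
Height = 13
Area = width * height
= 9 * 13
= 117

117


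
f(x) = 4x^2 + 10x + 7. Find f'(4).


Differentiate term by term using power and sum rules:
f(x) = 4x^2 + 10x + 7
f'(x) = 8x + 10
Substitute x = 4:
f'(4) = 8 * 4 + 10
= 32 + 10
= 42

42


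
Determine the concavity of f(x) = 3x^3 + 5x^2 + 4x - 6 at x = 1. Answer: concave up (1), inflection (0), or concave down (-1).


Concavity is determined by the sign of f''(x).
f(x) = 3x^3 + 5x^2 + 4x - 6
f'(x) = 9x^2 + 10x + 4
f''(x) = 18x + 10
f''(1) = 18 * 1 + 10
= 18 + 10
= 28
Since f''(1) > 0, the function is concave up (1)

1


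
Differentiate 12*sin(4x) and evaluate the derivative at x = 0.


Apply the chain rule to differentiate 12*sin(4x):
d/dx [12*sin(4x)]
= 12 * cos(4x) * d/dx(4x)
= 12 * 4 * cos(4x)
= 48 * cos(4x)
Evaluate at x = 0:
= 48 * cos(0)
= 48 * 1
= 48

48


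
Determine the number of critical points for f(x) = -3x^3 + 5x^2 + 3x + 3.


Find where f'(x) = 0:
f(x) = -3x^3 + 5x^2 + 3x + 3
f'(x) = -9x^2 + 10x + 3
This is a quadratic in x. Use the discriminant to count real roots.
Discriminant = (10)^2 - 4 * (-9) * 3
= 100 - (-108)
= 208
Since discriminant > 0, f'(x) = 0 has 2 real solutions.
Number of critical points: 2

2


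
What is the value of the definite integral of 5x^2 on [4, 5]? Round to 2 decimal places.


Find the antiderivative of 5x^2:
F(x) = 5/3 * x^3
Apply the Fundamental Theorem of Calculus:
F(5) - F(4)
= 5/3 * 5^3 - 5/3 * 4^3
= 5/3 * (125 - 64)
= 5/3 * 61
= 305/3 ≈ 101.67

101.67


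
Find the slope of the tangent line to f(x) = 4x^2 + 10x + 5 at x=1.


The slope of the tangent line equals f'(x) at the point.
f(x) = 4x^2 + 10x + 5
f'(x) = 8x + 10
At x = 1:
f'(1) = 8 * 1 + 10
= 8 + 10
= 18

18


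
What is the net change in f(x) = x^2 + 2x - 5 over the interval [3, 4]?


Net change = f(b) - f(a)
f(x) = x^2 + 2x - 5
Compute f(4):
f(4) = 1 * 4^2 + 2 * 4 - 5
= 16 + 8 - 5
= 19
Compute f(3):
f(3) = 1 * 3^2 + 2 * 3 - 5
= 9 + 6 - 5
= 10
Net change = 19 - 10 = 9

9


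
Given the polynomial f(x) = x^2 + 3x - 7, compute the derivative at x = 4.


Differentiate term by term using power and sum rules:
f(x) = x^2 + 3x - 7
f'(x) = 2x + 3
Substitute x = 4:
f'(4) = 2 * 4 + 3
= 8 + 3
= 11

11


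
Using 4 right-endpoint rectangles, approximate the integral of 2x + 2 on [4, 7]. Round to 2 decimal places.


Right Riemann sum uses right endpoints of each subinterval.
Interval: [4, 7], n = 4
dx = (7 - 4) / 4 = 3/4
Right endpoints: [19/4, 11/2, 25/4, 7]
f values: [23/2, 13, 29/2, 16]
Sum = dx * (sum of f values)
= 3/4 * 55
= 165/4 = 41.25

41.25


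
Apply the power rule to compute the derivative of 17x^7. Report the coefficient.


We apply the power rule: d/dx [ax^n] = a*n * x^(n-1)
d/dx [17x^7]
= 17 * 7 * x^(7-1)
= 119x^6
The coefficient is 119

119


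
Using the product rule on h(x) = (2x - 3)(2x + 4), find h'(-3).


Let u(x) = 2x - 3 and v(x) = 2x + 4
u'(x) = 2
v'(x) = 2
Product rule: h'(x) = u'(x)*v(x) + u(x)*v'(x)
= 2 * (2x + 4) + (2x - 3) * 2
At x = -3:
u(-3) = 2 * (-3) - 3 = -9
v(-3) = 2 * (-3) + 4 = -2
h'(-3) = 2 * (-2) + (-9) * 2
= -4 - 18
= -22

-22


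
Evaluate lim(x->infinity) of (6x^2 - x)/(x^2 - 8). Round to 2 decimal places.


For limits at infinity with equal-degree polynomials,
we compare leading coefficients.
Numerator leading term: 6x^2
Denominator leading term: x^2
Divide both by x^2:
lim = (6 - 1/x) / (1 - 8/x^2)
As x -> infinity, the 1/x and 1/x^2 terms vanish:
= 6/1 = 6 = 6.00

6.00


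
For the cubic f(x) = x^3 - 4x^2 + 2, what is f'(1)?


Differentiate f(x) = x^3 - 4x^2 + 2 term by term:
f'(x) = 3x^2 - 8x
Substitute x = 1:
f'(1) = 3 * 1^2 - 8 * 1 + 0
= 3 - 8 + 0
= -5

-5


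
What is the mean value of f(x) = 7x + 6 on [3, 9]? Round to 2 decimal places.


Average value = 1/(b-a) * integral from a to b of f(x) dx
First compute the integral of 7x + 6:
F(x) = (7/2)x^2 + 6x
F(9) = 7/2 * 81 + 6 * 9 = 675/2
F(3) = 7/2 * 9 + 6 * 3 = 99/2
Integral = 675/2 - 99/2 = 288
Average = 288 / (9 - 3) = 288 / 6
= 48 = 48.00

48.00


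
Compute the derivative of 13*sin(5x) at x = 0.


Apply the chain rule to differentiate 13*sin(5x):
d/dx [13*sin(5x)]
= 13 * cos(5x) * d/dx(5x)
= 13 * 5 * cos(5x)
= 65 * cos(5x)
Evaluate at x = 0:
= 65 * cos(0)
= 65 * 1
= 65

65


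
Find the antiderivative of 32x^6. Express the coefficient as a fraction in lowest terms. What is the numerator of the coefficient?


Apply the power rule for integration:
integral of ax^n dx = a/(n+1) * x^(n+1) + C
integral of 32x^6 dx
= 32/7 * x^7 + C
The coefficient in lowest terms is 32/7, and its numerator is 32

32


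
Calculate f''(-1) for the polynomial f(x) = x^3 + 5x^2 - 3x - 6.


First derivative:
f'(x) = 3x^2 + 10x - 3
Second derivative:
f''(x) = 6x + 10
Substitute x = -1:
f''(-1) = 6 * (-1) + 10
= -6 + 10
= 4

4


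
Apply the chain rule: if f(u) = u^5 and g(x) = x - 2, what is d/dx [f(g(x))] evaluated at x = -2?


Using the chain rule: (f(g(x)))' = f'(g(x)) * g'(x)
First, find g(-2):
g(-2) = 1 * (-2) - 2 = -4
Next, f'(u) = 5u^4
And g'(x) = 1
So f'(g(-2)) * g'(-2)
= 5 * (-4)^4 * 1
= 5 * 256 * 1
= 1280

1280


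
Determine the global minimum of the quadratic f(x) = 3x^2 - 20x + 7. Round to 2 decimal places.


For a quadratic f(x) = ax^2 + bx + c with a > 0, the minimum is at the vertex.
Vertex x-coordinate: x = -b/(2a)
x = -(-20) / (2 * 3)
x = 20/6 = 10/3
Substitute back to find the minimum value:
f(10/3) = 3 * (10/3)^2 - 20 * (10/3) + 7
= 100/3 - 200/3 + 7
= -79/3 ≈ -26.33

-26.33


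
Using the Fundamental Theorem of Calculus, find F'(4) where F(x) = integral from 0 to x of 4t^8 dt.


By the Fundamental Theorem of Calculus (Part 1):
If F(x) = integral from 0 to x of f(t) dt, then F'(x) = f(x)
Here f(t) = 4t^8
So F'(x) = 4x^8
Evaluate at x = 4:
F'(4) = 4 * 4^8
= 4 * 65536
= 262144

262144


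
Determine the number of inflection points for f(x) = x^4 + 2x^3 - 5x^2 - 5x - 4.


Inflection points occur where f''(x) = 0 and concavity changes.
f(x) = x^4 + 2x^3 - 5x^2 - 5x - 4
f'(x) = 4x^3 + 6x^2 - 10x - 5
f''(x) = 12x^2 + 12x - 10
This is a quadratic in x. Use the discriminant to count real roots.
Discriminant = (12)^2 - 4 * 12 * (-10)
= 144 - (-480)
= 624
Since discriminant > 0, f''(x) = 0 has 2 distinct real solutions.
A quadratic with two distinct real roots changes sign at each root, so concavity changes at both.
Number of inflection points: 2

2


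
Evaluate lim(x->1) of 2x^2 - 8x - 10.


Since polynomials are continuous, we use direct substitution.
lim(x->1) of 2x^2 - 8x - 10
= 2 * 1^2 - 8 * 1 - 10
= 2 - 8 - 10
= -16

-16


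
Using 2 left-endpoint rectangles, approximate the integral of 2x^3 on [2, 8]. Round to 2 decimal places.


Left Riemann sum uses left endpoints of each subinterval.
Interval: [2, 8], n = 2
dx = (8 - 2) / 2 = 3
Left endpoints: [2, 5]
f values: [16, 250]
Sum = dx * (sum of f values)
= 3 * 266
= 798 = 798.00

798.00


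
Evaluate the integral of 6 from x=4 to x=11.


The integral of a constant k over [a, b] equals k * (b - a).
integral from 4 to 11 of 6 dx
= 6 * (11 - 4)
= 6 * 7
= 42

42


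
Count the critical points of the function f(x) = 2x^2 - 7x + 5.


Find where f'(x) = 0:
f'(x) = 4x - 7
Set f'(x) = 0:
4x - 7 = 0
x = 7 / 4 = 7/4
This is a linear equation in x, so there is exactly one solution.
Number of critical points: 1

1


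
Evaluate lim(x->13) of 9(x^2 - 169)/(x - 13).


Direct substitution gives 0/0, so we factor the numerator.
Factor: 9(x^2 - 169) = 9 * (x - 13)(x + 13)
Cancel the common factor (x - 13):
9(x^2 - 169)/(x - 13) = 9 * (x + 13)
Now substitute x = 13:
= 9 * (13 + 13) = 234

234


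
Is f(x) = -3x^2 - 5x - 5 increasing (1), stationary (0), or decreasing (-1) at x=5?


Compute f'(x) to determine behavior:
f'(x) = -6x - 5
f'(5) = -6 * 5 - 5
= -30 - 5
= -35
Since f'(5) < 0, the function is decreasing (-1)

-1


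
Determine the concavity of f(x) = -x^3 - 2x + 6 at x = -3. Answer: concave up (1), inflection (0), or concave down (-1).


Concavity is determined by the sign of f''(x).
f(x) = -x^3 - 2x + 6
f'(x) = -3x^2 - 2
f''(x) = -6x
f''(-3) = -6 * (-3) + 0
= 18 + 0
= 18
Since f''(-3) > 0, the function is concave up (1)

1


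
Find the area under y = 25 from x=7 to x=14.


The area under a constant function y = 25 is a rectangle.
Width = 14 - 7 = 7
Height = 25
Area = width * height
= 7 * 25
= 175

175


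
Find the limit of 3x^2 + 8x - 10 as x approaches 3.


Since polynomials are continuous, we use direct substitution.
lim(x->3) of 3x^2 + 8x - 10
= 3 * 3^2 + 8 * 3 - 10
= 27 + 24 - 10
= 41

41


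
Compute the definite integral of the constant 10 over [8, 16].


The integral of a constant k over [a, b] equals k * (b - a).
integral from 8 to 16 of 10 dx
= 10 * (16 - 8)
= 10 * 8
= 80

80


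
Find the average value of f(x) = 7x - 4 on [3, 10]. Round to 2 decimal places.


Average value = 1/(b-a) * integral from a to b of f(x) dx
First compute the integral of 7x - 4:
F(x) = (7/2)x^2 - 4x
F(10) = 7/2 * 100 - 4 * 10 = 310
F(3) = 7/2 * 9 - 4 * 3 = 39/2
Integral = 310 - 39/2 = 581/2
Average = (581/2) / (10 - 3) = (581/2) / 7
= 83/2 = 41.50

41.50


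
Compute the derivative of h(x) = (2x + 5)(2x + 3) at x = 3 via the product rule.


Let u(x) = 2x + 5 and v(x) = 2x + 3
u'(x) = 2
v'(x) = 2
Product rule: h'(x) = u'(x)*v(x) + u(x)*v'(x)
= 2 * (2x + 3) + (2x + 5) * 2
At x = 3:
u(3) = 2 * 3 + 5 = 11
v(3) = 2 * 3 + 3 = 9
h'(3) = 2 * 9 + 11 * 2
= 18 + 22
= 40

40


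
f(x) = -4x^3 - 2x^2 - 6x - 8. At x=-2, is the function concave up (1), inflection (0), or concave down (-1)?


Concavity is determined by the sign of f''(x).
f(x) = -4x^3 - 2x^2 - 6x - 8
f'(x) = -12x^2 - 4x - 6
f''(x) = -24x - 4
f''(-2) = -24 * (-2) - 4
= 48 - 4
= 44
Since f''(-2) > 0, the function is concave up (1)

1


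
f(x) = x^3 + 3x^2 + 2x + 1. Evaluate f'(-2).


Differentiate f(x) = x^3 + 3x^2 + 2x + 1 term by term:
f'(x) = 3x^2 + 6x + 2
Substitute x = -2:
f'(-2) = 3 * (-2)^2 + 6 * (-2) + 2
= 12 - 12 + 2
= 2

2


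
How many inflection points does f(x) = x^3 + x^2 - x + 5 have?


Inflection points occur where f''(x) = 0 and concavity changes.
f(x) = x^3 + x^2 - x + 5
f'(x) = 3x^2 + 2x - 1
f''(x) = 6x + 2
Set f''(x) = 0:
6x + 2 = 0
x = -2 / 6 = -1/3
Since f''(x) is linear (degree 1), it changes sign at this point.
Therefore there is exactly 1 inflection point.

1


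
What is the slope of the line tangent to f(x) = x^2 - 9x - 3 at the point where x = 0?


The slope of the tangent line equals f'(x) at the point.
f(x) = x^2 - 9x - 3
f'(x) = 2x - 9
At x = 0:
f'(0) = 2 * 0 - 9
= 0 - 9
= -9

-9


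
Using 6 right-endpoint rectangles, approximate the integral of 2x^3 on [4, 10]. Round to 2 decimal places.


Right Riemann sum uses right endpoints of each subinterval.
Interval: [4, 10], n = 6
dx = (10 - 4) / 6 = 1
Right endpoints: [5, 6, 7, 8, 9, 10]
f values: [250, 432, 686, 1024, 1458, 2000]
Sum = dx * (sum of f values)
= 1 * 5850
= 5850 = 5850.00

5850.00


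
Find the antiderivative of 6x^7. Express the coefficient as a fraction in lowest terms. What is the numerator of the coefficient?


Apply the power rule for integration:
integral of ax^n dx = a/(n+1) * x^(n+1) + C
integral of 6x^7 dx
= 6/8 * x^8 + C
= 3/4 * x^8 + C
The coefficient in lowest terms is 3/4, and its numerator is 3

3


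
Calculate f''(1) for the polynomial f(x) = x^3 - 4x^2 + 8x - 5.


First derivative:
f'(x) = 3x^2 - 8x + 8
Second derivative:
f''(x) = 6x - 8
Substitute x = 1:
f''(1) = 6 * 1 - 8
= 6 - 8
= -2

-2


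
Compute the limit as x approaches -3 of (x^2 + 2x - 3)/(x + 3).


Direct substitution gives 0/0, so we factor the numerator.
Factor: (x^2 + 2x - 3) = (x + 3)(x - 1)
Cancel the common factor (x + 3):
(x^2 + 2x - 3)/(x + 3) = (x - 1)
Now substitute x = -3:
= (-3) - (1) = -4

-4


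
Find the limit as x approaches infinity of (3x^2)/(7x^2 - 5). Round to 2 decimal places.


For limits at infinity with equal-degree polynomials,
we compare leading coefficients.
Numerator leading term: 3x^2
Denominator leading term: 7x^2
Divide both by x^2:
lim = (3) / (7 - 5/x^2)
As x -> infinity, the 1/x and 1/x^2 terms vanish:
= 3/7 ≈ 0.43

0.43


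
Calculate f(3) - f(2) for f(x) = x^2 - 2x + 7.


Net change = f(b) - f(a)
f(x) = x^2 - 2x + 7
Compute f(3):
f(3) = 1 * 3^2 - 2 * 3 + 7
= 9 - 6 + 7
= 10
Compute f(2):
f(2) = 1 * 2^2 - 2 * 2 + 7
= 4 - 4 + 7
= 7
Net change = 10 - 7 = 3

3


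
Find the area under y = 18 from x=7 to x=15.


The area under a constant function y = 18 is a rectangle.
Width = 15 - 7 = 8
Height = 18
Area = width * height
= 8 * 18
= 144

144


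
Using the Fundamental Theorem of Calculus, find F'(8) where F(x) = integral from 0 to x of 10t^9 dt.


By the Fundamental Theorem of Calculus (Part 1):
If F(x) = integral from 0 to x of f(t) dt, then F'(x) = f(x)
Here f(t) = 10t^9
So F'(x) = 10x^9
Evaluate at x = 8:
F'(8) = 10 * 8^9
= 10 * 134217728
= 1342177280

1342177280


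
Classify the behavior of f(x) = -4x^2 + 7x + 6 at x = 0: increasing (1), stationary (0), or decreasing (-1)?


Compute f'(x) to determine behavior:
f'(x) = -8x + 7
f'(0) = -8 * 0 + 7
= 0 + 7
= 7
Since f'(0) > 0, the function is increasing (1)

1


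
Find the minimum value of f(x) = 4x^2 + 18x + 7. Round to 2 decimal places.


For a quadratic f(x) = ax^2 + bx + c with a > 0, the minimum is at the vertex.
Vertex x-coordinate: x = -b/(2a)
x = -(18) / (2 * 4)
x = -18/8 = -9/4
Substitute back to find the minimum value:
f(-9/4) = 4 * (-9/4)^2 + 18 * (-9/4) + 7
= 81/4 - 81/2 + 7
= -53/4 = -13.25

-13.25


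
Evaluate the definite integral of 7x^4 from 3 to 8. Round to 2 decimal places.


Find the antiderivative of 7x^4:
F(x) = 7/5 * x^5
Apply the Fundamental Theorem of Calculus:
F(8) - F(3)
= 7/5 * 8^5 - 7/5 * 3^5
= 7/5 * (32768 - 243)
= 7/5 * 32525
= 45535 = 45535.00

45535.00


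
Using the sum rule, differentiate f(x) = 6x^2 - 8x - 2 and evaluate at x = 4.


Differentiate term by term using power and sum rules:
f(x) = 6x^2 - 8x - 2
f'(x) = 12x - 8
Substitute x = 4:
f'(4) = 12 * 4 - 8
= 48 - 8
= 40

40


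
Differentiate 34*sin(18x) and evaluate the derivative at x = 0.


Apply the chain rule to differentiate 34*sin(18x):
d/dx [34*sin(18x)]
= 34 * cos(18x) * d/dx(18x)
= 34 * 18 * cos(18x)
= 612 * cos(18x)
Evaluate at x = 0:
= 612 * cos(0)
= 612 * 1
= 612

612


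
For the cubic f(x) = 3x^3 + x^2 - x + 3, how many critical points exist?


Find where f'(x) = 0:
f(x) = 3x^3 + x^2 - x + 3
f'(x) = 9x^2 + 2x - 1
This is a quadratic in x. Use the discriminant to count real roots.
Discriminant = (2)^2 - 4 * 9 * (-1)
= 4 - (-36)
= 40
Since discriminant > 0, f'(x) = 0 has 2 real solutions.
Number of critical points: 2

2


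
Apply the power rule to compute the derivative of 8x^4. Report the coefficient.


We apply the power rule: d/dx [ax^n] = a*n * x^(n-1)
d/dx [8x^4]
= 8 * 4 * x^(4-1)
= 32x^3
The coefficient is 32

32


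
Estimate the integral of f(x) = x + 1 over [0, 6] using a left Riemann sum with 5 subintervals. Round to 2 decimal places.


Left Riemann sum uses left endpoints of each subinterval.
Interval: [0, 6], n = 5
dx = (6 - 0) / 5 = 6/5
Left endpoints: [0, 6/5, 12/5, 18/5, 24/5]
f values: [1, 11/5, 17/5, 23/5, 29/5]
Sum = dx * (sum of f values)
= 6/5 * 17
= 102/5 = 20.40

20.40


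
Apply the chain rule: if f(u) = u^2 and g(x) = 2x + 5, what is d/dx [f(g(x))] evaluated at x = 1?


Using the chain rule: (f(g(x)))' = f'(g(x)) * g'(x)
First, find g(1):
g(1) = 2 * 1 + 5 = 7
Next, f'(u) = 2u
And g'(x) = 2
So f'(g(1)) * g'(1)
= 2 * 7 * 2
= 28

28


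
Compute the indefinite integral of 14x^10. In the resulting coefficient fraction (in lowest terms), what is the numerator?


Apply the power rule for integration:
integral of ax^n dx = a/(n+1) * x^(n+1) + C
integral of 14x^10 dx
= 14/11 * x^11 + C
The coefficient in lowest terms is 14/11, and its numerator is 14

14


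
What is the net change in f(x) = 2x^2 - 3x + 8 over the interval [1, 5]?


Net change = f(b) - f(a)
f(x) = 2x^2 - 3x + 8
Compute f(5):
f(5) = 2 * 5^2 - 3 * 5 + 8
= 50 - 15 + 8
= 43
Compute f(1):
f(1) = 2 * 1^2 - 3 * 1 + 8
= 2 - 3 + 8
= 7
Net change = 43 - 7 = 36

36


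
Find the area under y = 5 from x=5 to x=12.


The area under a constant function y = 5 is a rectangle.
Width = 12 - 5 = 7
Height = 5
Area = width * height
= 7 * 5
= 35

35


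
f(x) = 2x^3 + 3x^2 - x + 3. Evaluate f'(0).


Differentiate f(x) = 2x^3 + 3x^2 - x + 3 term by term:
f'(x) = 6x^2 + 6x - 1
Substitute x = 0:
f'(0) = 6 * 0^2 + 6 * 0 - 1
= 0 + 0 - 1
= -1

-1


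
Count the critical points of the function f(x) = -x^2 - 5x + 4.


Find where f'(x) = 0:
f'(x) = -2x - 5
Set f'(x) = 0:
-2x - 5 = 0
x = 5 / (-2) = -5/2
This is a linear equation in x, so there is exactly one solution.
Number of critical points: 1

1


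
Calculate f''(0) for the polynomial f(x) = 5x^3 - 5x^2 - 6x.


First derivative:
f'(x) = 15x^2 - 10x - 6
Second derivative:
f''(x) = 30x - 10
Substitute x = 0:
f''(0) = 30 * 0 - 10
= 0 - 10
= -10

-10


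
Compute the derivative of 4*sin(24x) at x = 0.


Apply the chain rule to differentiate 4*sin(24x):
d/dx [4*sin(24x)]
= 4 * cos(24x) * d/dx(24x)
= 4 * 24 * cos(24x)
= 96 * cos(24x)
Evaluate at x = 0:
= 96 * cos(0)
= 96 * 1
= 96

96


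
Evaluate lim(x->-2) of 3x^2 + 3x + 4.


Since polynomials are continuous, we use direct substitution.
lim(x->-2) of 3x^2 + 3x + 4
= 3 * (-2)^2 + 3 * (-2) + 4
= 12 - 6 + 4
= 10

10


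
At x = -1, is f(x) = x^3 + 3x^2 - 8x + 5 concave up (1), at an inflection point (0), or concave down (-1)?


Concavity is determined by the sign of f''(x).
f(x) = x^3 + 3x^2 - 8x + 5
f'(x) = 3x^2 + 6x - 8
f''(x) = 6x + 6
f''(-1) = 6 * (-1) + 6
= -6 + 6
= 0
f''(-1) = 0, and f''(x) is linear with nonzero slope 6, so f'' changes sign at x = -1. Hence the function is at an inflection point (0)

0


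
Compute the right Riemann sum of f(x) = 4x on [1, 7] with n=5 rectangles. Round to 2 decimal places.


Right Riemann sum uses right endpoints of each subinterval.
Interval: [1, 7], n = 5
dx = (7 - 1) / 5 = 6/5
Right endpoints: [11/5, 17/5, 23/5, 29/5, 7]
f values: [44/5, 68/5, 92/5, 116/5, 28]
Sum = dx * (sum of f values)
= 6/5 * 92
= 552/5 = 110.40

110.40


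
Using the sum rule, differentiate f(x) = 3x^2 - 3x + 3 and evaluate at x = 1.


Differentiate term by term using power and sum rules:
f(x) = 3x^2 - 3x + 3
f'(x) = 6x - 3
Substitute x = 1:
f'(1) = 6 * 1 - 3
= 6 - 3
= 3

3


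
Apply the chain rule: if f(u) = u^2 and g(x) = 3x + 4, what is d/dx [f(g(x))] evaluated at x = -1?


Using the chain rule: (f(g(x)))' = f'(g(x)) * g'(x)
First, find g(-1):
g(-1) = 3 * (-1) + 4 = 1
Next, f'(u) = 2u
And g'(x) = 3
So f'(g(-1)) * g'(-1)
= 2 * 1 * 3
= 6

6


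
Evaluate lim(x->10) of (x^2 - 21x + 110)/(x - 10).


Direct substitution gives 0/0, so we factor the numerator.
Factor: (x^2 - 21x + 110) = (x - 10)(x - 11)
Cancel the common factor (x - 10):
(x^2 - 21x + 110)/(x - 10) = (x - 11)
Now substitute x = 10:
= (10) - (11) = -1

-1


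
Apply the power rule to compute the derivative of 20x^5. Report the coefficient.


We apply the power rule: d/dx [ax^n] = a*n * x^(n-1)
d/dx [20x^5]
= 20 * 5 * x^(5-1)
= 100x^4
The coefficient is 100

100


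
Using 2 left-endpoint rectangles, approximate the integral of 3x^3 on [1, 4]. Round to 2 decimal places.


Left Riemann sum uses left endpoints of each subinterval.
Interval: [1, 4], n = 2
dx = (4 - 1) / 2 = 3/2
Left endpoints: [1, 5/2]
f values: [3, 375/8]
Sum = dx * (sum of f values)
= 3/2 * 399/8
= 1197/16 ≈ 74.81

74.81


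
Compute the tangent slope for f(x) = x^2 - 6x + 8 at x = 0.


The slope of the tangent line equals f'(x) at the point.
f(x) = x^2 - 6x + 8
f'(x) = 2x - 6
At x = 0:
f'(0) = 2 * 0 - 6
= 0 - 6
= -6

-6


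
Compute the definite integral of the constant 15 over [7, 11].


The integral of a constant k over [a, b] equals k * (b - a).
integral from 7 to 11 of 15 dx
= 15 * (11 - 7)
= 15 * 4
= 60

60


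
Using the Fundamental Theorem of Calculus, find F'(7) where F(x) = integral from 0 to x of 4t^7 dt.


By the Fundamental Theorem of Calculus (Part 1):
If F(x) = integral from 0 to x of f(t) dt, then F'(x) = f(x)
Here f(t) = 4t^7
So F'(x) = 4x^7
Evaluate at x = 7:
F'(7) = 4 * 7^7
= 4 * 823543
= 3294172

3294172


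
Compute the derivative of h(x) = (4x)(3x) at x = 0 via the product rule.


Let u(x) = 4x and v(x) = 3x
u'(x) = 4
v'(x) = 3
Product rule: h'(x) = u'(x)*v(x) + u(x)*v'(x)
= 4 * (3x) + (4x) * 3
At x = 0:
u(0) = 4 * 0 + 0 = 0
v(0) = 3 * 0 + 0 = 0
h'(0) = 4 * 0 + 0 * 3
= 0 + 0
= 0

0


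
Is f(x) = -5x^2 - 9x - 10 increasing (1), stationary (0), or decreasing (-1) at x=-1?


Compute f'(x) to determine behavior:
f'(x) = -10x - 9
f'(-1) = -10 * (-1) - 9
= 10 - 9
= 1
Since f'(-1) > 0, the function is increasing (1)

1


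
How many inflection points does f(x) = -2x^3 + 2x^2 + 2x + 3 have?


Inflection points occur where f''(x) = 0 and concavity changes.
f(x) = -2x^3 + 2x^2 + 2x + 3
f'(x) = -6x^2 + 4x + 2
f''(x) = -12x + 4
Set f''(x) = 0:
-12x + 4 = 0
x = -4 / (-12) = 1/3
Since f''(x) is linear (degree 1), it changes sign at this point.
Therefore there is exactly 1 inflection point.

1


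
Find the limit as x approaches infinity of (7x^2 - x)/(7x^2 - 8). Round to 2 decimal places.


For limits at infinity with equal-degree polynomials,
we compare leading coefficients.
Numerator leading term: 7x^2
Denominator leading term: 7x^2
Divide both by x^2:
lim = (7 - 1/x) / (7 - 8/x^2)
As x -> infinity, the 1/x and 1/x^2 terms vanish:
= 7/7 = 1 = 1.00

1.00


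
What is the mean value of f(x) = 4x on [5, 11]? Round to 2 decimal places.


Average value = 1/(b-a) * integral from a to b of f(x) dx
First compute the integral of 4x:
F(x) = 2x^2
F(11) = 2 * 121 + 0 * 11 = 242
F(5) = 2 * 25 + 0 * 5 = 50
Integral = 242 - 50 = 192
Average = 192 / (11 - 5) = 192 / 6
= 32 = 32.00

32.00


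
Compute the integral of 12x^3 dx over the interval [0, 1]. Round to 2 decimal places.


Find the antiderivative of 12x^3:
F(x) = 12/4 * x^4
Apply the Fundamental Theorem of Calculus:
F(1) - F(0)
= 12/4 * 1^4 - 12/4 * 0^4
= 12/4 * (1 - 0)
= 12/4 * 1
= 3 = 3.00

3.00


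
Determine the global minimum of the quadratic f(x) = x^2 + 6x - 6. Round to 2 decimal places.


For a quadratic f(x) = ax^2 + bx + c with a > 0, the minimum is at the vertex.
Vertex x-coordinate: x = -b/(2a)
x = -(6) / (2 * 1)
x = -6/2 = -3
Substitute back to find the minimum value:
f(-3) = 1 * (-3)^2 + 6 * (-3) - 6
= 9 - 18 - 6
= -15 = -15.00

-15.00


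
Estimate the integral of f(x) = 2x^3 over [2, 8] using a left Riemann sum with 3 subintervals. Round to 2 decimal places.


Left Riemann sum uses left endpoints of each subinterval.
Interval: [2, 8], n = 3
dx = (8 - 2) / 3 = 2
Left endpoints: [2, 4, 6]
f values: [16, 128, 432]
Sum = dx * (sum of f values)
= 2 * 576
= 1152 = 1152.00

1152.00


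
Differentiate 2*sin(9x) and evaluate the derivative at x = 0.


Apply the chain rule to differentiate 2*sin(9x):
d/dx [2*sin(9x)]
= 2 * cos(9x) * d/dx(9x)
= 2 * 9 * cos(9x)
= 18 * cos(9x)
Evaluate at x = 0:
= 18 * cos(0)
= 18 * 1
= 18

18


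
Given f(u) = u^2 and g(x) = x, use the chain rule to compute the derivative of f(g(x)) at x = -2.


Using the chain rule: (f(g(x)))' = f'(g(x)) * g'(x)
First, find g(-2):
g(-2) = 1 * (-2) + 0 = -2
Next, f'(u) = 2u
And g'(x) = 1
So f'(g(-2)) * g'(-2)
= 2 * (-2) * 1
= -4

-4


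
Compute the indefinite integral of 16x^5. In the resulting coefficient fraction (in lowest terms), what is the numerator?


Apply the power rule for integration:
integral of ax^n dx = a/(n+1) * x^(n+1) + C
integral of 16x^5 dx
= 16/6 * x^6 + C
= 8/3 * x^6 + C
The coefficient in lowest terms is 8/3, and its numerator is 8

8


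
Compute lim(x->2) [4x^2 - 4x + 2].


Since polynomials are continuous, we use direct substitution.
lim(x->2) of 4x^2 - 4x + 2
= 4 * 2^2 - 4 * 2 + 2
= 16 - 8 + 2
= 10

10


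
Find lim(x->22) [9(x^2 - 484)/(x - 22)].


Direct substitution gives 0/0, so we factor the numerator.
Factor: 9(x^2 - 484) = 9 * (x - 22)(x + 22)
Cancel the common factor (x - 22):
9(x^2 - 484)/(x - 22) = 9 * (x + 22)
Now substitute x = 22:
= 9 * (22 + 22) = 396

396


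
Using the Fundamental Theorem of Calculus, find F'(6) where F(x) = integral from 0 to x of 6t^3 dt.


By the Fundamental Theorem of Calculus (Part 1):
If F(x) = integral from 0 to x of f(t) dt, then F'(x) = f(x)
Here f(t) = 6t^3
So F'(x) = 6x^3
Evaluate at x = 6:
F'(6) = 6 * 6^3
= 6 * 216
= 1296

1296


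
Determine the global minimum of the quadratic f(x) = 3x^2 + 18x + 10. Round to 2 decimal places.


For a quadratic f(x) = ax^2 + bx + c with a > 0, the minimum is at the vertex.
Vertex x-coordinate: x = -b/(2a)
x = -(18) / (2 * 3)
x = -18/6 = -3
Substitute back to find the minimum value:
f(-3) = 3 * (-3)^2 + 18 * (-3) + 10
= 27 - 54 + 10
= -17 = -17.00

-17.00


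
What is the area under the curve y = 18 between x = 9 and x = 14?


The area under a constant function y = 18 is a rectangle.
Width = 14 - 9 = 5
Height = 18
Area = width * height
= 5 * 18
= 90

90


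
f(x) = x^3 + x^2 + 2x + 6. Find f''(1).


First derivative:
f'(x) = 3x^2 + 2x + 2
Second derivative:
f''(x) = 6x + 2
Substitute x = 1:
f''(1) = 6 * 1 + 2
= 6 + 2
= 8

8


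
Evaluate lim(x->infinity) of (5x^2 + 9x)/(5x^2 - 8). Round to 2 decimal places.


For limits at infinity with equal-degree polynomials,
we compare leading coefficients.
Numerator leading term: 5x^2
Denominator leading term: 5x^2
Divide both by x^2:
lim = (5 + 9/x) / (5 - 8/x^2)
As x -> infinity, the 1/x and 1/x^2 terms vanish:
= 5/5 = 1 = 1.00

1.00


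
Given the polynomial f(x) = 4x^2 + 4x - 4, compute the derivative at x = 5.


Differentiate term by term using power and sum rules:
f(x) = 4x^2 + 4x - 4
f'(x) = 8x + 4
Substitute x = 5:
f'(5) = 8 * 5 + 4
= 40 + 4
= 44

44


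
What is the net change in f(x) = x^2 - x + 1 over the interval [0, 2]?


Net change = f(b) - f(a)
f(x) = x^2 - x + 1
Compute f(2):
f(2) = 1 * 2^2 - 1 * 2 + 1
= 4 - 2 + 1
= 3
Compute f(0):
f(0) = 1 * 0^2 - 1 * 0 + 1
= 0 + 0 + 1
= 1
Net change = 3 - 1 = 2

2


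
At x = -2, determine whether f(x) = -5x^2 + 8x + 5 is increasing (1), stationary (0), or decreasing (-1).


Compute f'(x) to determine behavior:
f'(x) = -10x + 8
f'(-2) = -10 * (-2) + 8
= 20 + 8
= 28
Since f'(-2) > 0, the function is increasing (1)

1


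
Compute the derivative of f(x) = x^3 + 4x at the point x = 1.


Differentiate f(x) = x^3 + 4x term by term:
f'(x) = 3x^2 + 4
Substitute x = 1:
f'(1) = 3 * 1^2 + 0 * 1 + 4
= 3 + 0 + 4
= 7

7


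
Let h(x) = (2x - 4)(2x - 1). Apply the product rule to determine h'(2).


Let u(x) = 2x - 4 and v(x) = 2x - 1
u'(x) = 2
v'(x) = 2
Product rule: h'(x) = u'(x)*v(x) + u(x)*v'(x)
= 2 * (2x - 1) + (2x - 4) * 2
At x = 2:
u(2) = 2 * 2 - 4 = 0
v(2) = 2 * 2 - 1 = 3
h'(2) = 2 * 3 + 0 * 2
= 6 + 0
= 6

6


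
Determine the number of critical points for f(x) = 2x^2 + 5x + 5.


Find where f'(x) = 0:
f'(x) = 4x + 5
Set f'(x) = 0:
4x + 5 = 0
x = -5 / 4 = -5/4
This is a linear equation in x, so there is exactly one solution.
Number of critical points: 1

1


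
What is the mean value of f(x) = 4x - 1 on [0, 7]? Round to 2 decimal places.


Average value = 1/(b-a) * integral from a to b of f(x) dx
First compute the integral of 4x - 1:
F(x) = 2x^2 - x
F(7) = 2 * 49 - 1 * 7 = 91
F(0) = 2 * 0 - 1 * 0 = 0
Integral = 91 - 0 = 91
Average = 91 / (7 - 0) = 91 / 7
= 13 = 13.00

13.00


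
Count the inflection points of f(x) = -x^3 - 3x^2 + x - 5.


Inflection points occur where f''(x) = 0 and concavity changes.
f(x) = -x^3 - 3x^2 + x - 5
f'(x) = -3x^2 - 6x + 1
f''(x) = -6x - 6
Set f''(x) = 0:
-6x - 6 = 0
x = 6 / (-6) = -1
Since f''(x) is linear (degree 1), it changes sign at this point.
Therefore there is exactly 1 inflection point.

1


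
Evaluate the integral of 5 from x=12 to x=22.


The integral of a constant k over [a, b] equals k * (b - a).
integral from 12 to 22 of 5 dx
= 5 * (22 - 12)
= 5 * 10
= 50

50


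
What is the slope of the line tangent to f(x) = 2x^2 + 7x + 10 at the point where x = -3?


The slope of the tangent line equals f'(x) at the point.
f(x) = 2x^2 + 7x + 10
f'(x) = 4x + 7
At x = -3:
f'(-3) = 4 * (-3) + 7
= -12 + 7
= -5

-5


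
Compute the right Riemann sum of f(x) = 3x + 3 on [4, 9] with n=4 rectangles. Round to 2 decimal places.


Right Riemann sum uses right endpoints of each subinterval.
Interval: [4, 9], n = 4
dx = (9 - 4) / 4 = 5/4
Right endpoints: [21/4, 13/2, 31/4, 9]
f values: [75/4, 45/2, 105/4, 30]
Sum = dx * (sum of f values)
= 5/4 * 195/2
= 975/8 ≈ 121.88

121.88


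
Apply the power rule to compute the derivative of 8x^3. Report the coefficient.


We apply the power rule: d/dx [ax^n] = a*n * x^(n-1)
d/dx [8x^3]
= 8 * 3 * x^(3-1)
= 24x^2
The coefficient is 24

24


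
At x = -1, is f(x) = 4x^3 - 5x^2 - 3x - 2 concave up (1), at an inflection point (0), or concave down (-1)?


Concavity is determined by the sign of f''(x).
f(x) = 4x^3 - 5x^2 - 3x - 2
f'(x) = 12x^2 - 10x - 3
f''(x) = 24x - 10
f''(-1) = 24 * (-1) - 10
= -24 - 10
= -34
Since f''(-1) < 0, the function is concave down (-1)

-1


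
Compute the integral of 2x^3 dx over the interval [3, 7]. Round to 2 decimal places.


Find the antiderivative of 2x^3:
F(x) = 2/4 * x^4
Apply the Fundamental Theorem of Calculus:
F(7) - F(3)
= 2/4 * 7^4 - 2/4 * 3^4
= 2/4 * (2401 - 81)
= 2/4 * 2320
= 1160 = 1160.00

1160.00


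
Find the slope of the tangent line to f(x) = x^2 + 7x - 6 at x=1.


The slope of the tangent line equals f'(x) at the point.
f(x) = x^2 + 7x - 6
f'(x) = 2x + 7
At x = 1:
f'(1) = 2 * 1 + 7
= 2 + 7
= 9

9


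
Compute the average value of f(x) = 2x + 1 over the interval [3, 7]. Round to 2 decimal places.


Average value = 1/(b-a) * integral from a to b of f(x) dx
First compute the integral of 2x + 1:
F(x) = x^2 + x
F(7) = 1 * 49 + 1 * 7 = 56
F(3) = 1 * 9 + 1 * 3 = 12
Integral = 56 - 12 = 44
Average = 44 / (7 - 3) = 44 / 4
= 11 = 11.00

11.00


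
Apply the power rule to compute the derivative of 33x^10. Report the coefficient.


We apply the power rule: d/dx [ax^n] = a*n * x^(n-1)
d/dx [33x^10]
= 33 * 10 * x^(10-1)
= 330x^9
The coefficient is 330

330


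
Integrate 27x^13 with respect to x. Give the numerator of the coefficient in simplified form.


Apply the power rule for integration:
integral of ax^n dx = a/(n+1) * x^(n+1) + C
integral of 27x^13 dx
= 27/14 * x^14 + C
The coefficient in lowest terms is 27/14, and its numerator is 27

27


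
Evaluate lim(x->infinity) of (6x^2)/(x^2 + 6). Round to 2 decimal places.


For limits at infinity with equal-degree polynomials,
we compare leading coefficients.
Numerator leading term: 6x^2
Denominator leading term: x^2
Divide both by x^2:
lim = (6) / (1 + 6/x^2)
As x -> infinity, the 1/x and 1/x^2 terms vanish:
= 6/1 = 6 = 6.00

6.00


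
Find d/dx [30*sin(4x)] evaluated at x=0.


Apply the chain rule to differentiate 30*sin(4x):
d/dx [30*sin(4x)]
= 30 * cos(4x) * d/dx(4x)
= 30 * 4 * cos(4x)
= 120 * cos(4x)
Evaluate at x = 0:
= 120 * cos(0)
= 120 * 1
= 120

120


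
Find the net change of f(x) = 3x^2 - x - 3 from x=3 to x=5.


Net change = f(b) - f(a)
f(x) = 3x^2 - x - 3
Compute f(5):
f(5) = 3 * 5^2 - 1 * 5 - 3
= 75 - 5 - 3
= 67
Compute f(3):
f(3) = 3 * 3^2 - 1 * 3 - 3
= 27 - 3 - 3
= 21
Net change = 67 - 21 = 46

46


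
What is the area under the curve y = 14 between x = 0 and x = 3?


The area under a constant function y = 14 is a rectangle.
Width = 3 - 0 = 3
Height = 14
Area = width * height
= 3 * 14
= 42

42


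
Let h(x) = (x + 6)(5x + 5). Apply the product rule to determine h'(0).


Let u(x) = x + 6 and v(x) = 5x + 5
u'(x) = 1
v'(x) = 5
Product rule: h'(x) = u'(x)*v(x) + u(x)*v'(x)
= 1 * (5x + 5) + (x + 6) * 5
At x = 0:
u(0) = 1 * 0 + 6 = 6
v(0) = 5 * 0 + 5 = 5
h'(0) = 1 * 5 + 6 * 5
= 5 + 30
= 35

35


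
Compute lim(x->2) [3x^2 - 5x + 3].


Since polynomials are continuous, we use direct substitution.
lim(x->2) of 3x^2 - 5x + 3
= 3 * 2^2 - 5 * 2 + 3
= 12 - 10 + 3
= 5

5


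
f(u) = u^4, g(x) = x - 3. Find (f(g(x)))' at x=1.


Using the chain rule: (f(g(x)))' = f'(g(x)) * g'(x)
First, find g(1):
g(1) = 1 * 1 - 3 = -2
Next, f'(u) = 4u^3
And g'(x) = 1
So f'(g(1)) * g'(1)
= 4 * (-2)^3 * 1
= 4 * (-8) * 1
= -32

-32


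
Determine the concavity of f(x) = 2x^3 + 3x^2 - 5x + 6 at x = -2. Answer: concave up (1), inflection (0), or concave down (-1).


Concavity is determined by the sign of f''(x).
f(x) = 2x^3 + 3x^2 - 5x + 6
f'(x) = 6x^2 + 6x - 5
f''(x) = 12x + 6
f''(-2) = 12 * (-2) + 6
= -24 + 6
= -18
Since f''(-2) < 0, the function is concave down (-1)

-1


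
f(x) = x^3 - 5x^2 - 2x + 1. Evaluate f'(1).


Differentiate f(x) = x^3 - 5x^2 - 2x + 1 term by term:
f'(x) = 3x^2 - 10x - 2
Substitute x = 1:
f'(1) = 3 * 1^2 - 10 * 1 - 2
= 3 - 10 - 2
= -9

-9


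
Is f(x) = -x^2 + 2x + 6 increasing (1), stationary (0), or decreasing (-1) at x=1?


Compute f'(x) to determine behavior:
f'(x) = -2x + 2
f'(1) = -2 * 1 + 2
= -2 + 2
= 0
Since f'(1) = 0, the function is stationary (0)

0


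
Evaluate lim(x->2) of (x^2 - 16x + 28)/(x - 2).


Direct substitution gives 0/0, so we factor the numerator.
Factor: (x^2 - 16x + 28) = (x - 2)(x - 14)
Cancel the common factor (x - 2):
(x^2 - 16x + 28)/(x - 2) = (x - 14)
Now substitute x = 2:
= (2) - (14) = -12

-12


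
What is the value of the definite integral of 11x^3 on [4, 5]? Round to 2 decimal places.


Find the antiderivative of 11x^3:
F(x) = 11/4 * x^4
Apply the Fundamental Theorem of Calculus:
F(5) - F(4)
= 11/4 * 5^4 - 11/4 * 4^4
= 11/4 * (625 - 256)
= 11/4 * 369
= 4059/4 = 1014.75

1014.75


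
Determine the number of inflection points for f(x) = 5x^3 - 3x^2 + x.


Inflection points occur where f''(x) = 0 and concavity changes.
f(x) = 5x^3 - 3x^2 + x
f'(x) = 15x^2 - 6x + 1
f''(x) = 30x - 6
Set f''(x) = 0:
30x - 6 = 0
x = 6 / 30 = 1/5
Since f''(x) is linear (degree 1), it changes sign at this point.
Therefore there is exactly 1 inflection point.

1


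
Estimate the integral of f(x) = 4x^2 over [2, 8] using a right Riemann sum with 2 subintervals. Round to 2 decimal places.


Right Riemann sum uses right endpoints of each subinterval.
Interval: [2, 8], n = 2
dx = (8 - 2) / 2 = 3
Right endpoints: [5, 8]
f values: [100, 256]
Sum = dx * (sum of f values)
= 3 * 356
= 1068 = 1068.00

1068.00


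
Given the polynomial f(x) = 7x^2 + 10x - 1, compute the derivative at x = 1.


Differentiate term by term using power and sum rules:
f(x) = 7x^2 + 10x - 1
f'(x) = 14x + 10
Substitute x = 1:
f'(1) = 14 * 1 + 10
= 14 + 10
= 24

24


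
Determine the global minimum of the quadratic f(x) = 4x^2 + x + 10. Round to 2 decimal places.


For a quadratic f(x) = ax^2 + bx + c with a > 0, the minimum is at the vertex.
Vertex x-coordinate: x = -b/(2a)
x = -(1) / (2 * 4)
x = -1/8
Substitute back to find the minimum value:
f(-1/8) = 4 * (-1/8)^2 + 1 * (-1/8) + 10
= 1/16 - 1/8 + 10
= 159/16 ≈ 9.94

9.94


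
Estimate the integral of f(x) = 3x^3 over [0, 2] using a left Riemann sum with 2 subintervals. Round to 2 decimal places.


Left Riemann sum uses left endpoints of each subinterval.
Interval: [0, 2], n = 2
dx = (2 - 0) / 2 = 1
Left endpoints: [0, 1]
f values: [0, 3]
Sum = dx * (sum of f values)
= 1 * 3
= 3 = 3.00

3.00


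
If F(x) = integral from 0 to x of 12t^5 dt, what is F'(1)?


By the Fundamental Theorem of Calculus (Part 1):
If F(x) = integral from 0 to x of f(t) dt, then F'(x) = f(x)
Here f(t) = 12t^5
So F'(x) = 12x^5
Evaluate at x = 1:
F'(1) = 12 * 1^5
= 12 * 1
= 12

12


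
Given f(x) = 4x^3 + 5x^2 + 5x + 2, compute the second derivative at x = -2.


First derivative:
f'(x) = 12x^2 + 10x + 5
Second derivative:
f''(x) = 24x + 10
Substitute x = -2:
f''(-2) = 24 * (-2) + 10
= -48 + 10
= -38

-38


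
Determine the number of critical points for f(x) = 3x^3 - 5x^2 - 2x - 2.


Find where f'(x) = 0:
f(x) = 3x^3 - 5x^2 - 2x - 2
f'(x) = 9x^2 - 10x - 2
This is a quadratic in x. Use the discriminant to count real roots.
Discriminant = (-10)^2 - 4 * 9 * (-2)
= 100 - (-72)
= 172
Since discriminant > 0, f'(x) = 0 has 2 real solutions.
Number of critical points: 2

2


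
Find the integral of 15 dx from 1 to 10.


The integral of a constant k over [a, b] equals k * (b - a).
integral from 1 to 10 of 15 dx
= 15 * (10 - 1)
= 15 * 9
= 135

135


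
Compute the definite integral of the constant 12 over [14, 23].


The integral of a constant k over [a, b] equals k * (b - a).
integral from 14 to 23 of 12 dx
= 12 * (23 - 14)
= 12 * 9
= 108

108


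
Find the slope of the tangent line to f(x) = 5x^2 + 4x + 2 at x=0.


The slope of the tangent line equals f'(x) at the point.
f(x) = 5x^2 + 4x + 2
f'(x) = 10x + 4
At x = 0:
f'(0) = 10 * 0 + 4
= 0 + 4
= 4

4


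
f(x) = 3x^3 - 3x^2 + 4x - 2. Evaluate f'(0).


Differentiate f(x) = 3x^3 - 3x^2 + 4x - 2 term by term:
f'(x) = 9x^2 - 6x + 4
Substitute x = 0:
f'(0) = 9 * 0^2 - 6 * 0 + 4
= 0 + 0 + 4
= 4

4


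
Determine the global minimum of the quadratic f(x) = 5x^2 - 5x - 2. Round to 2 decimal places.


For a quadratic f(x) = ax^2 + bx + c with a > 0, the minimum is at the vertex.
Vertex x-coordinate: x = -b/(2a)
x = -(-5) / (2 * 5)
x = 5/10 = 1/2
Substitute back to find the minimum value:
f(1/2) = 5 * (1/2)^2 - 5 * (1/2) - 2
= 5/4 - 5/2 - 2
= -13/4 = -3.25

-3.25


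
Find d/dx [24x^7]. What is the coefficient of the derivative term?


We apply the power rule: d/dx [ax^n] = a*n * x^(n-1)
d/dx [24x^7]
= 24 * 7 * x^(7-1)
= 168x^6
The coefficient is 168

168


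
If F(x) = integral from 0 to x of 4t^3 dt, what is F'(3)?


By the Fundamental Theorem of Calculus (Part 1):
If F(x) = integral from 0 to x of f(t) dt, then F'(x) = f(x)
Here f(t) = 4t^3
So F'(x) = 4x^3
Evaluate at x = 3:
F'(3) = 4 * 3^3
= 4 * 27
= 108

108


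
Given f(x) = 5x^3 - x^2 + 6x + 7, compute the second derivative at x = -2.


First derivative:
f'(x) = 15x^2 - 2x + 6
Second derivative:
f''(x) = 30x - 2
Substitute x = -2:
f''(-2) = 30 * (-2) - 2
= -60 - 2
= -62

-62


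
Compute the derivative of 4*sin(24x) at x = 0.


Apply the chain rule to differentiate 4*sin(24x):
d/dx [4*sin(24x)]
= 4 * cos(24x) * d/dx(24x)
= 4 * 24 * cos(24x)
= 96 * cos(24x)
Evaluate at x = 0:
= 96 * cos(0)
= 96 * 1
= 96

96


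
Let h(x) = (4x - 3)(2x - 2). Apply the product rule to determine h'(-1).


Let u(x) = 4x - 3 and v(x) = 2x - 2
u'(x) = 4
v'(x) = 2
Product rule: h'(x) = u'(x)*v(x) + u(x)*v'(x)
= 4 * (2x - 2) + (4x - 3) * 2
At x = -1:
u(-1) = 4 * (-1) - 3 = -7
v(-1) = 2 * (-1) - 2 = -4
h'(-1) = 4 * (-4) + (-7) * 2
= -16 - 14
= -30

-30


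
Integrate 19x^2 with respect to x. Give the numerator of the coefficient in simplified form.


Apply the power rule for integration:
integral of ax^n dx = a/(n+1) * x^(n+1) + C
integral of 19x^2 dx
= 19/3 * x^3 + C
The coefficient in lowest terms is 19/3, and its numerator is 19

19
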